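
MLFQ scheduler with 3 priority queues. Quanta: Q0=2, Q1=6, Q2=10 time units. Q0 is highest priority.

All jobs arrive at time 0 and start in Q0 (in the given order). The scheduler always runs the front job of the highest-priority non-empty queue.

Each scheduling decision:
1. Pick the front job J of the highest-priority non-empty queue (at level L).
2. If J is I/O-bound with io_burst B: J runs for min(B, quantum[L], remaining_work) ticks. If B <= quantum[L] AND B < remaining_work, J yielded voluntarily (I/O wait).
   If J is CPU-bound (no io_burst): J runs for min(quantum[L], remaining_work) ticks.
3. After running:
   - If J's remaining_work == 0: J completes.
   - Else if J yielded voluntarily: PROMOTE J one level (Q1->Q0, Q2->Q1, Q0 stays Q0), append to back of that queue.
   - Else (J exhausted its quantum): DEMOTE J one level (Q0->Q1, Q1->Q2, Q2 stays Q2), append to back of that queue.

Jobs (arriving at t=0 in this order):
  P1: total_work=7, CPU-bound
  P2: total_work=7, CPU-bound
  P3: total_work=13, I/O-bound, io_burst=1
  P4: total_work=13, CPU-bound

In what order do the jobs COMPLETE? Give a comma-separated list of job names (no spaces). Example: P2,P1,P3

Answer: P3,P1,P2,P4

Derivation:
t=0-2: P1@Q0 runs 2, rem=5, quantum used, demote→Q1. Q0=[P2,P3,P4] Q1=[P1] Q2=[]
t=2-4: P2@Q0 runs 2, rem=5, quantum used, demote→Q1. Q0=[P3,P4] Q1=[P1,P2] Q2=[]
t=4-5: P3@Q0 runs 1, rem=12, I/O yield, promote→Q0. Q0=[P4,P3] Q1=[P1,P2] Q2=[]
t=5-7: P4@Q0 runs 2, rem=11, quantum used, demote→Q1. Q0=[P3] Q1=[P1,P2,P4] Q2=[]
t=7-8: P3@Q0 runs 1, rem=11, I/O yield, promote→Q0. Q0=[P3] Q1=[P1,P2,P4] Q2=[]
t=8-9: P3@Q0 runs 1, rem=10, I/O yield, promote→Q0. Q0=[P3] Q1=[P1,P2,P4] Q2=[]
t=9-10: P3@Q0 runs 1, rem=9, I/O yield, promote→Q0. Q0=[P3] Q1=[P1,P2,P4] Q2=[]
t=10-11: P3@Q0 runs 1, rem=8, I/O yield, promote→Q0. Q0=[P3] Q1=[P1,P2,P4] Q2=[]
t=11-12: P3@Q0 runs 1, rem=7, I/O yield, promote→Q0. Q0=[P3] Q1=[P1,P2,P4] Q2=[]
t=12-13: P3@Q0 runs 1, rem=6, I/O yield, promote→Q0. Q0=[P3] Q1=[P1,P2,P4] Q2=[]
t=13-14: P3@Q0 runs 1, rem=5, I/O yield, promote→Q0. Q0=[P3] Q1=[P1,P2,P4] Q2=[]
t=14-15: P3@Q0 runs 1, rem=4, I/O yield, promote→Q0. Q0=[P3] Q1=[P1,P2,P4] Q2=[]
t=15-16: P3@Q0 runs 1, rem=3, I/O yield, promote→Q0. Q0=[P3] Q1=[P1,P2,P4] Q2=[]
t=16-17: P3@Q0 runs 1, rem=2, I/O yield, promote→Q0. Q0=[P3] Q1=[P1,P2,P4] Q2=[]
t=17-18: P3@Q0 runs 1, rem=1, I/O yield, promote→Q0. Q0=[P3] Q1=[P1,P2,P4] Q2=[]
t=18-19: P3@Q0 runs 1, rem=0, completes. Q0=[] Q1=[P1,P2,P4] Q2=[]
t=19-24: P1@Q1 runs 5, rem=0, completes. Q0=[] Q1=[P2,P4] Q2=[]
t=24-29: P2@Q1 runs 5, rem=0, completes. Q0=[] Q1=[P4] Q2=[]
t=29-35: P4@Q1 runs 6, rem=5, quantum used, demote→Q2. Q0=[] Q1=[] Q2=[P4]
t=35-40: P4@Q2 runs 5, rem=0, completes. Q0=[] Q1=[] Q2=[]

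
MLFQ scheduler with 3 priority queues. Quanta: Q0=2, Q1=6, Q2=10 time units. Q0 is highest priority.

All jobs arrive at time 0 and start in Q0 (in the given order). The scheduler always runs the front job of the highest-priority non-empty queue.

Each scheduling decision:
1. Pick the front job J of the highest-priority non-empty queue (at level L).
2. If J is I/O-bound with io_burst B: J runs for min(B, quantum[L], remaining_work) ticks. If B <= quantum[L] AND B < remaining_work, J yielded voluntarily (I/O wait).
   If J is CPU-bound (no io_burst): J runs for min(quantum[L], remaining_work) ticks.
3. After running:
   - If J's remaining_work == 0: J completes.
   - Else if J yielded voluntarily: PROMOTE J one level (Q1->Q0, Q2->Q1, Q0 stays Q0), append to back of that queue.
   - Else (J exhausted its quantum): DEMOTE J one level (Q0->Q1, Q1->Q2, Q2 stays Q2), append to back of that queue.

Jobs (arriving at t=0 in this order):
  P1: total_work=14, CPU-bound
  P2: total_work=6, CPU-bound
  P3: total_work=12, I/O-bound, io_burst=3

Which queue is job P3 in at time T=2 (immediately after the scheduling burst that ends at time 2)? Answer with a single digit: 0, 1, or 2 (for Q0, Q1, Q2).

Answer: 0

Derivation:
t=0-2: P1@Q0 runs 2, rem=12, quantum used, demote→Q1. Q0=[P2,P3] Q1=[P1] Q2=[]
t=2-4: P2@Q0 runs 2, rem=4, quantum used, demote→Q1. Q0=[P3] Q1=[P1,P2] Q2=[]
t=4-6: P3@Q0 runs 2, rem=10, quantum used, demote→Q1. Q0=[] Q1=[P1,P2,P3] Q2=[]
t=6-12: P1@Q1 runs 6, rem=6, quantum used, demote→Q2. Q0=[] Q1=[P2,P3] Q2=[P1]
t=12-16: P2@Q1 runs 4, rem=0, completes. Q0=[] Q1=[P3] Q2=[P1]
t=16-19: P3@Q1 runs 3, rem=7, I/O yield, promote→Q0. Q0=[P3] Q1=[] Q2=[P1]
t=19-21: P3@Q0 runs 2, rem=5, quantum used, demote→Q1. Q0=[] Q1=[P3] Q2=[P1]
t=21-24: P3@Q1 runs 3, rem=2, I/O yield, promote→Q0. Q0=[P3] Q1=[] Q2=[P1]
t=24-26: P3@Q0 runs 2, rem=0, completes. Q0=[] Q1=[] Q2=[P1]
t=26-32: P1@Q2 runs 6, rem=0, completes. Q0=[] Q1=[] Q2=[]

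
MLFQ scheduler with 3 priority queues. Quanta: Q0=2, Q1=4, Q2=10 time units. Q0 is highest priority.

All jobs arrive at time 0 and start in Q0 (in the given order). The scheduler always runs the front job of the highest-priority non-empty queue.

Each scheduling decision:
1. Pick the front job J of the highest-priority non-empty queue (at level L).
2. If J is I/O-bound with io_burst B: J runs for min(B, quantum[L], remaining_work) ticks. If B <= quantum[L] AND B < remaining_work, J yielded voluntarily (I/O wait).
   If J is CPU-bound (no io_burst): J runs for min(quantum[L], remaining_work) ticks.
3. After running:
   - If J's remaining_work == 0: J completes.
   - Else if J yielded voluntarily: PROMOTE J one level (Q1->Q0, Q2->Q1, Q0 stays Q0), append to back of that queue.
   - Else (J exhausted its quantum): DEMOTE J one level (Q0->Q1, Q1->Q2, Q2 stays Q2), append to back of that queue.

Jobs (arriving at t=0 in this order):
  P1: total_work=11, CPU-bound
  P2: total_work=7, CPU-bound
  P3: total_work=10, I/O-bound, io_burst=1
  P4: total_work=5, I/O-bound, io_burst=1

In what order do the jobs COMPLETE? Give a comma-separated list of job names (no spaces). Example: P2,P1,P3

t=0-2: P1@Q0 runs 2, rem=9, quantum used, demote→Q1. Q0=[P2,P3,P4] Q1=[P1] Q2=[]
t=2-4: P2@Q0 runs 2, rem=5, quantum used, demote→Q1. Q0=[P3,P4] Q1=[P1,P2] Q2=[]
t=4-5: P3@Q0 runs 1, rem=9, I/O yield, promote→Q0. Q0=[P4,P3] Q1=[P1,P2] Q2=[]
t=5-6: P4@Q0 runs 1, rem=4, I/O yield, promote→Q0. Q0=[P3,P4] Q1=[P1,P2] Q2=[]
t=6-7: P3@Q0 runs 1, rem=8, I/O yield, promote→Q0. Q0=[P4,P3] Q1=[P1,P2] Q2=[]
t=7-8: P4@Q0 runs 1, rem=3, I/O yield, promote→Q0. Q0=[P3,P4] Q1=[P1,P2] Q2=[]
t=8-9: P3@Q0 runs 1, rem=7, I/O yield, promote→Q0. Q0=[P4,P3] Q1=[P1,P2] Q2=[]
t=9-10: P4@Q0 runs 1, rem=2, I/O yield, promote→Q0. Q0=[P3,P4] Q1=[P1,P2] Q2=[]
t=10-11: P3@Q0 runs 1, rem=6, I/O yield, promote→Q0. Q0=[P4,P3] Q1=[P1,P2] Q2=[]
t=11-12: P4@Q0 runs 1, rem=1, I/O yield, promote→Q0. Q0=[P3,P4] Q1=[P1,P2] Q2=[]
t=12-13: P3@Q0 runs 1, rem=5, I/O yield, promote→Q0. Q0=[P4,P3] Q1=[P1,P2] Q2=[]
t=13-14: P4@Q0 runs 1, rem=0, completes. Q0=[P3] Q1=[P1,P2] Q2=[]
t=14-15: P3@Q0 runs 1, rem=4, I/O yield, promote→Q0. Q0=[P3] Q1=[P1,P2] Q2=[]
t=15-16: P3@Q0 runs 1, rem=3, I/O yield, promote→Q0. Q0=[P3] Q1=[P1,P2] Q2=[]
t=16-17: P3@Q0 runs 1, rem=2, I/O yield, promote→Q0. Q0=[P3] Q1=[P1,P2] Q2=[]
t=17-18: P3@Q0 runs 1, rem=1, I/O yield, promote→Q0. Q0=[P3] Q1=[P1,P2] Q2=[]
t=18-19: P3@Q0 runs 1, rem=0, completes. Q0=[] Q1=[P1,P2] Q2=[]
t=19-23: P1@Q1 runs 4, rem=5, quantum used, demote→Q2. Q0=[] Q1=[P2] Q2=[P1]
t=23-27: P2@Q1 runs 4, rem=1, quantum used, demote→Q2. Q0=[] Q1=[] Q2=[P1,P2]
t=27-32: P1@Q2 runs 5, rem=0, completes. Q0=[] Q1=[] Q2=[P2]
t=32-33: P2@Q2 runs 1, rem=0, completes. Q0=[] Q1=[] Q2=[]

Answer: P4,P3,P1,P2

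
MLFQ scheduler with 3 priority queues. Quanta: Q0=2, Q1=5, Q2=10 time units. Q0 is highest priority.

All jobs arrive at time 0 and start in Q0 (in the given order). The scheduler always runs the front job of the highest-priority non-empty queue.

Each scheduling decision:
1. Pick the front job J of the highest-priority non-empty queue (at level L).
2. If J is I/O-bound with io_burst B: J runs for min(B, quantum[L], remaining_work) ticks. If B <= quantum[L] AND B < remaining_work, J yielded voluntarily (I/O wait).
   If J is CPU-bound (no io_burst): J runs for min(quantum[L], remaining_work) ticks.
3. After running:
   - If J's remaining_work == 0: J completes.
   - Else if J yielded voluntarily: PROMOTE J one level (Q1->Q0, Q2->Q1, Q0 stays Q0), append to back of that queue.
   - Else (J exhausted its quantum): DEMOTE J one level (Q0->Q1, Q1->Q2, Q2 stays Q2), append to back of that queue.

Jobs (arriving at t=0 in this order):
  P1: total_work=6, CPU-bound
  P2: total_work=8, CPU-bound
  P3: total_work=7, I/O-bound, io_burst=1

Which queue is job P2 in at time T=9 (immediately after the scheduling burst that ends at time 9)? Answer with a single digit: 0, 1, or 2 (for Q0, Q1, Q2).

Answer: 1

Derivation:
t=0-2: P1@Q0 runs 2, rem=4, quantum used, demote→Q1. Q0=[P2,P3] Q1=[P1] Q2=[]
t=2-4: P2@Q0 runs 2, rem=6, quantum used, demote→Q1. Q0=[P3] Q1=[P1,P2] Q2=[]
t=4-5: P3@Q0 runs 1, rem=6, I/O yield, promote→Q0. Q0=[P3] Q1=[P1,P2] Q2=[]
t=5-6: P3@Q0 runs 1, rem=5, I/O yield, promote→Q0. Q0=[P3] Q1=[P1,P2] Q2=[]
t=6-7: P3@Q0 runs 1, rem=4, I/O yield, promote→Q0. Q0=[P3] Q1=[P1,P2] Q2=[]
t=7-8: P3@Q0 runs 1, rem=3, I/O yield, promote→Q0. Q0=[P3] Q1=[P1,P2] Q2=[]
t=8-9: P3@Q0 runs 1, rem=2, I/O yield, promote→Q0. Q0=[P3] Q1=[P1,P2] Q2=[]
t=9-10: P3@Q0 runs 1, rem=1, I/O yield, promote→Q0. Q0=[P3] Q1=[P1,P2] Q2=[]
t=10-11: P3@Q0 runs 1, rem=0, completes. Q0=[] Q1=[P1,P2] Q2=[]
t=11-15: P1@Q1 runs 4, rem=0, completes. Q0=[] Q1=[P2] Q2=[]
t=15-20: P2@Q1 runs 5, rem=1, quantum used, demote→Q2. Q0=[] Q1=[] Q2=[P2]
t=20-21: P2@Q2 runs 1, rem=0, completes. Q0=[] Q1=[] Q2=[]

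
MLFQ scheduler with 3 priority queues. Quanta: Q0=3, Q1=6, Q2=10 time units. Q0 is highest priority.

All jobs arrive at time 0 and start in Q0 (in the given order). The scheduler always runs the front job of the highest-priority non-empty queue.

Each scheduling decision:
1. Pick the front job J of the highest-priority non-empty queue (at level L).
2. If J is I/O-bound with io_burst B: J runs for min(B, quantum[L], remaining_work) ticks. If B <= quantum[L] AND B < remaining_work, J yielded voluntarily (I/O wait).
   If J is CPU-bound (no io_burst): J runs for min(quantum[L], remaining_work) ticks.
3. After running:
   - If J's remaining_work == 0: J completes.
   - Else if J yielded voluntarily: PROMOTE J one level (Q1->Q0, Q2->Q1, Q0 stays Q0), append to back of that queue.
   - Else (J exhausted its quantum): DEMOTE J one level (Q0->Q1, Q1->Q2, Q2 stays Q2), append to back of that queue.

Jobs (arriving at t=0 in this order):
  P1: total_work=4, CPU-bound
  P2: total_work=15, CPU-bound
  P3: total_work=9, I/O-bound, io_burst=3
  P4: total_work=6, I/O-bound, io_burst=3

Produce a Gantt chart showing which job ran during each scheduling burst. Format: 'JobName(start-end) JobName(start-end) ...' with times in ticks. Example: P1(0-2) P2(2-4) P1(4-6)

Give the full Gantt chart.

Answer: P1(0-3) P2(3-6) P3(6-9) P4(9-12) P3(12-15) P4(15-18) P3(18-21) P1(21-22) P2(22-28) P2(28-34)

Derivation:
t=0-3: P1@Q0 runs 3, rem=1, quantum used, demote→Q1. Q0=[P2,P3,P4] Q1=[P1] Q2=[]
t=3-6: P2@Q0 runs 3, rem=12, quantum used, demote→Q1. Q0=[P3,P4] Q1=[P1,P2] Q2=[]
t=6-9: P3@Q0 runs 3, rem=6, I/O yield, promote→Q0. Q0=[P4,P3] Q1=[P1,P2] Q2=[]
t=9-12: P4@Q0 runs 3, rem=3, I/O yield, promote→Q0. Q0=[P3,P4] Q1=[P1,P2] Q2=[]
t=12-15: P3@Q0 runs 3, rem=3, I/O yield, promote→Q0. Q0=[P4,P3] Q1=[P1,P2] Q2=[]
t=15-18: P4@Q0 runs 3, rem=0, completes. Q0=[P3] Q1=[P1,P2] Q2=[]
t=18-21: P3@Q0 runs 3, rem=0, completes. Q0=[] Q1=[P1,P2] Q2=[]
t=21-22: P1@Q1 runs 1, rem=0, completes. Q0=[] Q1=[P2] Q2=[]
t=22-28: P2@Q1 runs 6, rem=6, quantum used, demote→Q2. Q0=[] Q1=[] Q2=[P2]
t=28-34: P2@Q2 runs 6, rem=0, completes. Q0=[] Q1=[] Q2=[]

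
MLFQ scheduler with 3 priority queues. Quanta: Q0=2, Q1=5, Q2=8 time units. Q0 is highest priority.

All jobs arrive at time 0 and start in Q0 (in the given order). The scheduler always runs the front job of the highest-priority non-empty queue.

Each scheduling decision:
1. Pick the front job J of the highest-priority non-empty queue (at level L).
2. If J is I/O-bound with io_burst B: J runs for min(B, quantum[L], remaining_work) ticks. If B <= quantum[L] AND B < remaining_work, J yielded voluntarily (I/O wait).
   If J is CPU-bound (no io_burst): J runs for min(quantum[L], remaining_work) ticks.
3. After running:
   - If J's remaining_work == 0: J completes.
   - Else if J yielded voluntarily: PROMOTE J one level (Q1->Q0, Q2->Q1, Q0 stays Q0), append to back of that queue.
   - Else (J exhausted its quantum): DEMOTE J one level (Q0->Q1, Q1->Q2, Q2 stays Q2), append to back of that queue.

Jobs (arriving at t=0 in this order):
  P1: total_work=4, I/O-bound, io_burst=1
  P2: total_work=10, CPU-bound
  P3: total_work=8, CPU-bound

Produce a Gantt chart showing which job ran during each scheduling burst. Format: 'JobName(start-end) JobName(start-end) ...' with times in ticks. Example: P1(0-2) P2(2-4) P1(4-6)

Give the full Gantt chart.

Answer: P1(0-1) P2(1-3) P3(3-5) P1(5-6) P1(6-7) P1(7-8) P2(8-13) P3(13-18) P2(18-21) P3(21-22)

Derivation:
t=0-1: P1@Q0 runs 1, rem=3, I/O yield, promote→Q0. Q0=[P2,P3,P1] Q1=[] Q2=[]
t=1-3: P2@Q0 runs 2, rem=8, quantum used, demote→Q1. Q0=[P3,P1] Q1=[P2] Q2=[]
t=3-5: P3@Q0 runs 2, rem=6, quantum used, demote→Q1. Q0=[P1] Q1=[P2,P3] Q2=[]
t=5-6: P1@Q0 runs 1, rem=2, I/O yield, promote→Q0. Q0=[P1] Q1=[P2,P3] Q2=[]
t=6-7: P1@Q0 runs 1, rem=1, I/O yield, promote→Q0. Q0=[P1] Q1=[P2,P3] Q2=[]
t=7-8: P1@Q0 runs 1, rem=0, completes. Q0=[] Q1=[P2,P3] Q2=[]
t=8-13: P2@Q1 runs 5, rem=3, quantum used, demote→Q2. Q0=[] Q1=[P3] Q2=[P2]
t=13-18: P3@Q1 runs 5, rem=1, quantum used, demote→Q2. Q0=[] Q1=[] Q2=[P2,P3]
t=18-21: P2@Q2 runs 3, rem=0, completes. Q0=[] Q1=[] Q2=[P3]
t=21-22: P3@Q2 runs 1, rem=0, completes. Q0=[] Q1=[] Q2=[]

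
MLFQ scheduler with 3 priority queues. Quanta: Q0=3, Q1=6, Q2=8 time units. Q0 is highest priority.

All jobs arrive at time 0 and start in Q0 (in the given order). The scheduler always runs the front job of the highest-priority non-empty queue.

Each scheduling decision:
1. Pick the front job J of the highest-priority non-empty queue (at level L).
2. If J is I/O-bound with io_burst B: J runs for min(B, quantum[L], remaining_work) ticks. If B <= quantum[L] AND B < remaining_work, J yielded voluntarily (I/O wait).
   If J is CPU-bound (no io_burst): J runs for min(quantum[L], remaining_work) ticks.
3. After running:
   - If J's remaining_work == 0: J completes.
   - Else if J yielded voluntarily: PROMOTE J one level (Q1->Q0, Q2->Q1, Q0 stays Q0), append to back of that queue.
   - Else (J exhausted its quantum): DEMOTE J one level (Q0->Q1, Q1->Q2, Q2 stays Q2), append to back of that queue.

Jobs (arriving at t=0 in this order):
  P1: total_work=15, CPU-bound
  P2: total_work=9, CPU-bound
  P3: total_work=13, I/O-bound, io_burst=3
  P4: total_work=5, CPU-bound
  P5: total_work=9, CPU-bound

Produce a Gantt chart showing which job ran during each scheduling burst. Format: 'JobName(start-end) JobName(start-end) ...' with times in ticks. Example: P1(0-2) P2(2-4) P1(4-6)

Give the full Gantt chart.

t=0-3: P1@Q0 runs 3, rem=12, quantum used, demote→Q1. Q0=[P2,P3,P4,P5] Q1=[P1] Q2=[]
t=3-6: P2@Q0 runs 3, rem=6, quantum used, demote→Q1. Q0=[P3,P4,P5] Q1=[P1,P2] Q2=[]
t=6-9: P3@Q0 runs 3, rem=10, I/O yield, promote→Q0. Q0=[P4,P5,P3] Q1=[P1,P2] Q2=[]
t=9-12: P4@Q0 runs 3, rem=2, quantum used, demote→Q1. Q0=[P5,P3] Q1=[P1,P2,P4] Q2=[]
t=12-15: P5@Q0 runs 3, rem=6, quantum used, demote→Q1. Q0=[P3] Q1=[P1,P2,P4,P5] Q2=[]
t=15-18: P3@Q0 runs 3, rem=7, I/O yield, promote→Q0. Q0=[P3] Q1=[P1,P2,P4,P5] Q2=[]
t=18-21: P3@Q0 runs 3, rem=4, I/O yield, promote→Q0. Q0=[P3] Q1=[P1,P2,P4,P5] Q2=[]
t=21-24: P3@Q0 runs 3, rem=1, I/O yield, promote→Q0. Q0=[P3] Q1=[P1,P2,P4,P5] Q2=[]
t=24-25: P3@Q0 runs 1, rem=0, completes. Q0=[] Q1=[P1,P2,P4,P5] Q2=[]
t=25-31: P1@Q1 runs 6, rem=6, quantum used, demote→Q2. Q0=[] Q1=[P2,P4,P5] Q2=[P1]
t=31-37: P2@Q1 runs 6, rem=0, completes. Q0=[] Q1=[P4,P5] Q2=[P1]
t=37-39: P4@Q1 runs 2, rem=0, completes. Q0=[] Q1=[P5] Q2=[P1]
t=39-45: P5@Q1 runs 6, rem=0, completes. Q0=[] Q1=[] Q2=[P1]
t=45-51: P1@Q2 runs 6, rem=0, completes. Q0=[] Q1=[] Q2=[]

Answer: P1(0-3) P2(3-6) P3(6-9) P4(9-12) P5(12-15) P3(15-18) P3(18-21) P3(21-24) P3(24-25) P1(25-31) P2(31-37) P4(37-39) P5(39-45) P1(45-51)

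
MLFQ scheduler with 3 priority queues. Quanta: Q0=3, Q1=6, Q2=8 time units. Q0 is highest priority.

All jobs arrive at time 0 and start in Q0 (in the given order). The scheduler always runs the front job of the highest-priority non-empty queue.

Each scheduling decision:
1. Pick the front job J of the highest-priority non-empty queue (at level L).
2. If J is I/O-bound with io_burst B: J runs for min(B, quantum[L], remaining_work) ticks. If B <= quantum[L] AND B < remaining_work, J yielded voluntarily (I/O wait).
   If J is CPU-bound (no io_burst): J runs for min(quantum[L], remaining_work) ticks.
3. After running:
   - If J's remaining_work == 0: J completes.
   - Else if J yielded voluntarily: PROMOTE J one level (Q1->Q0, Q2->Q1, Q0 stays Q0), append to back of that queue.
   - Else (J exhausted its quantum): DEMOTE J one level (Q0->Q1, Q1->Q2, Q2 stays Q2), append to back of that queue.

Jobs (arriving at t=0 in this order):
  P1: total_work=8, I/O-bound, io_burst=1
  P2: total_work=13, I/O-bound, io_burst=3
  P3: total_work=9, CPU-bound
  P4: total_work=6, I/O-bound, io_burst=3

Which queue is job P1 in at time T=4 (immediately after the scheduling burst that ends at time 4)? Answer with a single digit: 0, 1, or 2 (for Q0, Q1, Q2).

t=0-1: P1@Q0 runs 1, rem=7, I/O yield, promote→Q0. Q0=[P2,P3,P4,P1] Q1=[] Q2=[]
t=1-4: P2@Q0 runs 3, rem=10, I/O yield, promote→Q0. Q0=[P3,P4,P1,P2] Q1=[] Q2=[]
t=4-7: P3@Q0 runs 3, rem=6, quantum used, demote→Q1. Q0=[P4,P1,P2] Q1=[P3] Q2=[]
t=7-10: P4@Q0 runs 3, rem=3, I/O yield, promote→Q0. Q0=[P1,P2,P4] Q1=[P3] Q2=[]
t=10-11: P1@Q0 runs 1, rem=6, I/O yield, promote→Q0. Q0=[P2,P4,P1] Q1=[P3] Q2=[]
t=11-14: P2@Q0 runs 3, rem=7, I/O yield, promote→Q0. Q0=[P4,P1,P2] Q1=[P3] Q2=[]
t=14-17: P4@Q0 runs 3, rem=0, completes. Q0=[P1,P2] Q1=[P3] Q2=[]
t=17-18: P1@Q0 runs 1, rem=5, I/O yield, promote→Q0. Q0=[P2,P1] Q1=[P3] Q2=[]
t=18-21: P2@Q0 runs 3, rem=4, I/O yield, promote→Q0. Q0=[P1,P2] Q1=[P3] Q2=[]
t=21-22: P1@Q0 runs 1, rem=4, I/O yield, promote→Q0. Q0=[P2,P1] Q1=[P3] Q2=[]
t=22-25: P2@Q0 runs 3, rem=1, I/O yield, promote→Q0. Q0=[P1,P2] Q1=[P3] Q2=[]
t=25-26: P1@Q0 runs 1, rem=3, I/O yield, promote→Q0. Q0=[P2,P1] Q1=[P3] Q2=[]
t=26-27: P2@Q0 runs 1, rem=0, completes. Q0=[P1] Q1=[P3] Q2=[]
t=27-28: P1@Q0 runs 1, rem=2, I/O yield, promote→Q0. Q0=[P1] Q1=[P3] Q2=[]
t=28-29: P1@Q0 runs 1, rem=1, I/O yield, promote→Q0. Q0=[P1] Q1=[P3] Q2=[]
t=29-30: P1@Q0 runs 1, rem=0, completes. Q0=[] Q1=[P3] Q2=[]
t=30-36: P3@Q1 runs 6, rem=0, completes. Q0=[] Q1=[] Q2=[]

Answer: 0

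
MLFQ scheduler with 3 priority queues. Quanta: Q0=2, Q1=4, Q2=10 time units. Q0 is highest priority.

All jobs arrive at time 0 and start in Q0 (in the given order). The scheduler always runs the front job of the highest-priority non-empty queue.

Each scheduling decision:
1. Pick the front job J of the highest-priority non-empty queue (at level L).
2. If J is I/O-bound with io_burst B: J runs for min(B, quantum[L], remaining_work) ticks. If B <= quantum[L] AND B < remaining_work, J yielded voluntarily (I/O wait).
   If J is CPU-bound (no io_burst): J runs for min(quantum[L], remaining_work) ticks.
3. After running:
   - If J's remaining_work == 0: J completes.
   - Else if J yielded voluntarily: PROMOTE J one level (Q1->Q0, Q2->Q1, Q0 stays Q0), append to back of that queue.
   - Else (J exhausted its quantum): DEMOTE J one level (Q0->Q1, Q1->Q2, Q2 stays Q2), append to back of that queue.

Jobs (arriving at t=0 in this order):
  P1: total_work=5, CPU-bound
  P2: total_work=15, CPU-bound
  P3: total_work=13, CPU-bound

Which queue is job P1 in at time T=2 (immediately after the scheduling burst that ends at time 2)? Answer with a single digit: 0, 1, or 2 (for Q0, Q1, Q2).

t=0-2: P1@Q0 runs 2, rem=3, quantum used, demote→Q1. Q0=[P2,P3] Q1=[P1] Q2=[]
t=2-4: P2@Q0 runs 2, rem=13, quantum used, demote→Q1. Q0=[P3] Q1=[P1,P2] Q2=[]
t=4-6: P3@Q0 runs 2, rem=11, quantum used, demote→Q1. Q0=[] Q1=[P1,P2,P3] Q2=[]
t=6-9: P1@Q1 runs 3, rem=0, completes. Q0=[] Q1=[P2,P3] Q2=[]
t=9-13: P2@Q1 runs 4, rem=9, quantum used, demote→Q2. Q0=[] Q1=[P3] Q2=[P2]
t=13-17: P3@Q1 runs 4, rem=7, quantum used, demote→Q2. Q0=[] Q1=[] Q2=[P2,P3]
t=17-26: P2@Q2 runs 9, rem=0, completes. Q0=[] Q1=[] Q2=[P3]
t=26-33: P3@Q2 runs 7, rem=0, completes. Q0=[] Q1=[] Q2=[]

Answer: 1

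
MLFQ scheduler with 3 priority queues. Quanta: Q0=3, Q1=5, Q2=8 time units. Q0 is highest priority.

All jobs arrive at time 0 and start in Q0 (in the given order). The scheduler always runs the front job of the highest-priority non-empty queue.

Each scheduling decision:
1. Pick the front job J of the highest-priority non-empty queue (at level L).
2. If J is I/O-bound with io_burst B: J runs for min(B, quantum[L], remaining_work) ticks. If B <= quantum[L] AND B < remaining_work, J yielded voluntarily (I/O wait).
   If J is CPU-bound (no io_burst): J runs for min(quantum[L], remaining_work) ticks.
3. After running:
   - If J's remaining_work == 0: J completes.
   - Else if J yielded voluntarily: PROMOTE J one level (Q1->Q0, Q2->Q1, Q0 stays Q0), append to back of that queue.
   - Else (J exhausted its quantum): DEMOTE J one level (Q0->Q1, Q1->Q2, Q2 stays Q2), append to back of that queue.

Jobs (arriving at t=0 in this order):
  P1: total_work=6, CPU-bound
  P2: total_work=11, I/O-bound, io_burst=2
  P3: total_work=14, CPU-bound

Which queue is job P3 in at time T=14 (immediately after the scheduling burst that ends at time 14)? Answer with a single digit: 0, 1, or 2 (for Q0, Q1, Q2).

t=0-3: P1@Q0 runs 3, rem=3, quantum used, demote→Q1. Q0=[P2,P3] Q1=[P1] Q2=[]
t=3-5: P2@Q0 runs 2, rem=9, I/O yield, promote→Q0. Q0=[P3,P2] Q1=[P1] Q2=[]
t=5-8: P3@Q0 runs 3, rem=11, quantum used, demote→Q1. Q0=[P2] Q1=[P1,P3] Q2=[]
t=8-10: P2@Q0 runs 2, rem=7, I/O yield, promote→Q0. Q0=[P2] Q1=[P1,P3] Q2=[]
t=10-12: P2@Q0 runs 2, rem=5, I/O yield, promote→Q0. Q0=[P2] Q1=[P1,P3] Q2=[]
t=12-14: P2@Q0 runs 2, rem=3, I/O yield, promote→Q0. Q0=[P2] Q1=[P1,P3] Q2=[]
t=14-16: P2@Q0 runs 2, rem=1, I/O yield, promote→Q0. Q0=[P2] Q1=[P1,P3] Q2=[]
t=16-17: P2@Q0 runs 1, rem=0, completes. Q0=[] Q1=[P1,P3] Q2=[]
t=17-20: P1@Q1 runs 3, rem=0, completes. Q0=[] Q1=[P3] Q2=[]
t=20-25: P3@Q1 runs 5, rem=6, quantum used, demote→Q2. Q0=[] Q1=[] Q2=[P3]
t=25-31: P3@Q2 runs 6, rem=0, completes. Q0=[] Q1=[] Q2=[]

Answer: 1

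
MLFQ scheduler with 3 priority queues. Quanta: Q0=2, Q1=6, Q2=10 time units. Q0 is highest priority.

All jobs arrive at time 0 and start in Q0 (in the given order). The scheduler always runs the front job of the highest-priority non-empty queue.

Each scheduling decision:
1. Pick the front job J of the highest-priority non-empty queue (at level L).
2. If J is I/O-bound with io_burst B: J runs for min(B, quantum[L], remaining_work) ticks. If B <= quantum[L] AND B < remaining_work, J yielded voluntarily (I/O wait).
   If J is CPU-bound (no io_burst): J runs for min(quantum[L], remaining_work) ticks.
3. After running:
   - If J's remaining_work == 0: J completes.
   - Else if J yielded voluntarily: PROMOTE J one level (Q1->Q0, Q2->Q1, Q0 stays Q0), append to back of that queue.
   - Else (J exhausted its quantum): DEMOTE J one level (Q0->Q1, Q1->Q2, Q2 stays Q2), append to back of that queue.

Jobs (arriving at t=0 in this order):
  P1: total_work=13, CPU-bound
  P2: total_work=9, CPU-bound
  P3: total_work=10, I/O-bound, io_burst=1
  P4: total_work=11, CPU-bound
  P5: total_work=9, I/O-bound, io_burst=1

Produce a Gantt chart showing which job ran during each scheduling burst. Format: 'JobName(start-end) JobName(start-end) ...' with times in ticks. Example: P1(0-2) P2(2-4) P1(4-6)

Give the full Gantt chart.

Answer: P1(0-2) P2(2-4) P3(4-5) P4(5-7) P5(7-8) P3(8-9) P5(9-10) P3(10-11) P5(11-12) P3(12-13) P5(13-14) P3(14-15) P5(15-16) P3(16-17) P5(17-18) P3(18-19) P5(19-20) P3(20-21) P5(21-22) P3(22-23) P5(23-24) P3(24-25) P1(25-31) P2(31-37) P4(37-43) P1(43-48) P2(48-49) P4(49-52)

Derivation:
t=0-2: P1@Q0 runs 2, rem=11, quantum used, demote→Q1. Q0=[P2,P3,P4,P5] Q1=[P1] Q2=[]
t=2-4: P2@Q0 runs 2, rem=7, quantum used, demote→Q1. Q0=[P3,P4,P5] Q1=[P1,P2] Q2=[]
t=4-5: P3@Q0 runs 1, rem=9, I/O yield, promote→Q0. Q0=[P4,P5,P3] Q1=[P1,P2] Q2=[]
t=5-7: P4@Q0 runs 2, rem=9, quantum used, demote→Q1. Q0=[P5,P3] Q1=[P1,P2,P4] Q2=[]
t=7-8: P5@Q0 runs 1, rem=8, I/O yield, promote→Q0. Q0=[P3,P5] Q1=[P1,P2,P4] Q2=[]
t=8-9: P3@Q0 runs 1, rem=8, I/O yield, promote→Q0. Q0=[P5,P3] Q1=[P1,P2,P4] Q2=[]
t=9-10: P5@Q0 runs 1, rem=7, I/O yield, promote→Q0. Q0=[P3,P5] Q1=[P1,P2,P4] Q2=[]
t=10-11: P3@Q0 runs 1, rem=7, I/O yield, promote→Q0. Q0=[P5,P3] Q1=[P1,P2,P4] Q2=[]
t=11-12: P5@Q0 runs 1, rem=6, I/O yield, promote→Q0. Q0=[P3,P5] Q1=[P1,P2,P4] Q2=[]
t=12-13: P3@Q0 runs 1, rem=6, I/O yield, promote→Q0. Q0=[P5,P3] Q1=[P1,P2,P4] Q2=[]
t=13-14: P5@Q0 runs 1, rem=5, I/O yield, promote→Q0. Q0=[P3,P5] Q1=[P1,P2,P4] Q2=[]
t=14-15: P3@Q0 runs 1, rem=5, I/O yield, promote→Q0. Q0=[P5,P3] Q1=[P1,P2,P4] Q2=[]
t=15-16: P5@Q0 runs 1, rem=4, I/O yield, promote→Q0. Q0=[P3,P5] Q1=[P1,P2,P4] Q2=[]
t=16-17: P3@Q0 runs 1, rem=4, I/O yield, promote→Q0. Q0=[P5,P3] Q1=[P1,P2,P4] Q2=[]
t=17-18: P5@Q0 runs 1, rem=3, I/O yield, promote→Q0. Q0=[P3,P5] Q1=[P1,P2,P4] Q2=[]
t=18-19: P3@Q0 runs 1, rem=3, I/O yield, promote→Q0. Q0=[P5,P3] Q1=[P1,P2,P4] Q2=[]
t=19-20: P5@Q0 runs 1, rem=2, I/O yield, promote→Q0. Q0=[P3,P5] Q1=[P1,P2,P4] Q2=[]
t=20-21: P3@Q0 runs 1, rem=2, I/O yield, promote→Q0. Q0=[P5,P3] Q1=[P1,P2,P4] Q2=[]
t=21-22: P5@Q0 runs 1, rem=1, I/O yield, promote→Q0. Q0=[P3,P5] Q1=[P1,P2,P4] Q2=[]
t=22-23: P3@Q0 runs 1, rem=1, I/O yield, promote→Q0. Q0=[P5,P3] Q1=[P1,P2,P4] Q2=[]
t=23-24: P5@Q0 runs 1, rem=0, completes. Q0=[P3] Q1=[P1,P2,P4] Q2=[]
t=24-25: P3@Q0 runs 1, rem=0, completes. Q0=[] Q1=[P1,P2,P4] Q2=[]
t=25-31: P1@Q1 runs 6, rem=5, quantum used, demote→Q2. Q0=[] Q1=[P2,P4] Q2=[P1]
t=31-37: P2@Q1 runs 6, rem=1, quantum used, demote→Q2. Q0=[] Q1=[P4] Q2=[P1,P2]
t=37-43: P4@Q1 runs 6, rem=3, quantum used, demote→Q2. Q0=[] Q1=[] Q2=[P1,P2,P4]
t=43-48: P1@Q2 runs 5, rem=0, completes. Q0=[] Q1=[] Q2=[P2,P4]
t=48-49: P2@Q2 runs 1, rem=0, completes. Q0=[] Q1=[] Q2=[P4]
t=49-52: P4@Q2 runs 3, rem=0, completes. Q0=[] Q1=[] Q2=[]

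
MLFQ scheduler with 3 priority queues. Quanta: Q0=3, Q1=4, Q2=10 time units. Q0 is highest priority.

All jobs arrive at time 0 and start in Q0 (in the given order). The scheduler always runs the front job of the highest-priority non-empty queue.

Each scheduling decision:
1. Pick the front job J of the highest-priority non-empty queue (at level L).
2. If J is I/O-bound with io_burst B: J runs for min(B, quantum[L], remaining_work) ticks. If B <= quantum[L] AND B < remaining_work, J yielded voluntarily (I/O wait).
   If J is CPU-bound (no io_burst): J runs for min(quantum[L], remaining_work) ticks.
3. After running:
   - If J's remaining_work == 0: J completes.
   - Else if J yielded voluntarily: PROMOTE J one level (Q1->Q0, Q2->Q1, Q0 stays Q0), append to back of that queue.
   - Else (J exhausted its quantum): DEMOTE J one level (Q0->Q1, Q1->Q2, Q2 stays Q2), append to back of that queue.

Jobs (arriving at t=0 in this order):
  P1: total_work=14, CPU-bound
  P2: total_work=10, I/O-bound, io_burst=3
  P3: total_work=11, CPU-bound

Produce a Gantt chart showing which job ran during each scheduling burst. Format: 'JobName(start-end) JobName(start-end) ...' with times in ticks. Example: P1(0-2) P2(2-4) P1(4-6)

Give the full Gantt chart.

Answer: P1(0-3) P2(3-6) P3(6-9) P2(9-12) P2(12-15) P2(15-16) P1(16-20) P3(20-24) P1(24-31) P3(31-35)

Derivation:
t=0-3: P1@Q0 runs 3, rem=11, quantum used, demote→Q1. Q0=[P2,P3] Q1=[P1] Q2=[]
t=3-6: P2@Q0 runs 3, rem=7, I/O yield, promote→Q0. Q0=[P3,P2] Q1=[P1] Q2=[]
t=6-9: P3@Q0 runs 3, rem=8, quantum used, demote→Q1. Q0=[P2] Q1=[P1,P3] Q2=[]
t=9-12: P2@Q0 runs 3, rem=4, I/O yield, promote→Q0. Q0=[P2] Q1=[P1,P3] Q2=[]
t=12-15: P2@Q0 runs 3, rem=1, I/O yield, promote→Q0. Q0=[P2] Q1=[P1,P3] Q2=[]
t=15-16: P2@Q0 runs 1, rem=0, completes. Q0=[] Q1=[P1,P3] Q2=[]
t=16-20: P1@Q1 runs 4, rem=7, quantum used, demote→Q2. Q0=[] Q1=[P3] Q2=[P1]
t=20-24: P3@Q1 runs 4, rem=4, quantum used, demote→Q2. Q0=[] Q1=[] Q2=[P1,P3]
t=24-31: P1@Q2 runs 7, rem=0, completes. Q0=[] Q1=[] Q2=[P3]
t=31-35: P3@Q2 runs 4, rem=0, completes. Q0=[] Q1=[] Q2=[]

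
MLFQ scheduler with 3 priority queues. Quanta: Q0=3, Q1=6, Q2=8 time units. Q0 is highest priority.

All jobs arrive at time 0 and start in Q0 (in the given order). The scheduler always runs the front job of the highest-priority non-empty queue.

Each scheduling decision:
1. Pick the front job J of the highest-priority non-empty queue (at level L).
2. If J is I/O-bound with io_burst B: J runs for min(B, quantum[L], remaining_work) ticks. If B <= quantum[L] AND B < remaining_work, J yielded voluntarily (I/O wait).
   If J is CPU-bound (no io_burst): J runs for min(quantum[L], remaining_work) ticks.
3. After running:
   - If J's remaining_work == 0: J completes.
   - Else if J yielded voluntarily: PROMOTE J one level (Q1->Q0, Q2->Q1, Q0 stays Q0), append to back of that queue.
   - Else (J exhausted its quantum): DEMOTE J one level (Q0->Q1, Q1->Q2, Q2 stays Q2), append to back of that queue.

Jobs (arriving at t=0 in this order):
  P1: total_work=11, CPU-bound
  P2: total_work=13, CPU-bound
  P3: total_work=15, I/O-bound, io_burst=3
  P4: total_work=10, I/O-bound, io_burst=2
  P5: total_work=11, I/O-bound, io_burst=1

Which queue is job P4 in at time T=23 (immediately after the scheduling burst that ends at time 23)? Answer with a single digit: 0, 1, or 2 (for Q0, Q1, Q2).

Answer: 0

Derivation:
t=0-3: P1@Q0 runs 3, rem=8, quantum used, demote→Q1. Q0=[P2,P3,P4,P5] Q1=[P1] Q2=[]
t=3-6: P2@Q0 runs 3, rem=10, quantum used, demote→Q1. Q0=[P3,P4,P5] Q1=[P1,P2] Q2=[]
t=6-9: P3@Q0 runs 3, rem=12, I/O yield, promote→Q0. Q0=[P4,P5,P3] Q1=[P1,P2] Q2=[]
t=9-11: P4@Q0 runs 2, rem=8, I/O yield, promote→Q0. Q0=[P5,P3,P4] Q1=[P1,P2] Q2=[]
t=11-12: P5@Q0 runs 1, rem=10, I/O yield, promote→Q0. Q0=[P3,P4,P5] Q1=[P1,P2] Q2=[]
t=12-15: P3@Q0 runs 3, rem=9, I/O yield, promote→Q0. Q0=[P4,P5,P3] Q1=[P1,P2] Q2=[]
t=15-17: P4@Q0 runs 2, rem=6, I/O yield, promote→Q0. Q0=[P5,P3,P4] Q1=[P1,P2] Q2=[]
t=17-18: P5@Q0 runs 1, rem=9, I/O yield, promote→Q0. Q0=[P3,P4,P5] Q1=[P1,P2] Q2=[]
t=18-21: P3@Q0 runs 3, rem=6, I/O yield, promote→Q0. Q0=[P4,P5,P3] Q1=[P1,P2] Q2=[]
t=21-23: P4@Q0 runs 2, rem=4, I/O yield, promote→Q0. Q0=[P5,P3,P4] Q1=[P1,P2] Q2=[]
t=23-24: P5@Q0 runs 1, rem=8, I/O yield, promote→Q0. Q0=[P3,P4,P5] Q1=[P1,P2] Q2=[]
t=24-27: P3@Q0 runs 3, rem=3, I/O yield, promote→Q0. Q0=[P4,P5,P3] Q1=[P1,P2] Q2=[]
t=27-29: P4@Q0 runs 2, rem=2, I/O yield, promote→Q0. Q0=[P5,P3,P4] Q1=[P1,P2] Q2=[]
t=29-30: P5@Q0 runs 1, rem=7, I/O yield, promote→Q0. Q0=[P3,P4,P5] Q1=[P1,P2] Q2=[]
t=30-33: P3@Q0 runs 3, rem=0, completes. Q0=[P4,P5] Q1=[P1,P2] Q2=[]
t=33-35: P4@Q0 runs 2, rem=0, completes. Q0=[P5] Q1=[P1,P2] Q2=[]
t=35-36: P5@Q0 runs 1, rem=6, I/O yield, promote→Q0. Q0=[P5] Q1=[P1,P2] Q2=[]
t=36-37: P5@Q0 runs 1, rem=5, I/O yield, promote→Q0. Q0=[P5] Q1=[P1,P2] Q2=[]
t=37-38: P5@Q0 runs 1, rem=4, I/O yield, promote→Q0. Q0=[P5] Q1=[P1,P2] Q2=[]
t=38-39: P5@Q0 runs 1, rem=3, I/O yield, promote→Q0. Q0=[P5] Q1=[P1,P2] Q2=[]
t=39-40: P5@Q0 runs 1, rem=2, I/O yield, promote→Q0. Q0=[P5] Q1=[P1,P2] Q2=[]
t=40-41: P5@Q0 runs 1, rem=1, I/O yield, promote→Q0. Q0=[P5] Q1=[P1,P2] Q2=[]
t=41-42: P5@Q0 runs 1, rem=0, completes. Q0=[] Q1=[P1,P2] Q2=[]
t=42-48: P1@Q1 runs 6, rem=2, quantum used, demote→Q2. Q0=[] Q1=[P2] Q2=[P1]
t=48-54: P2@Q1 runs 6, rem=4, quantum used, demote→Q2. Q0=[] Q1=[] Q2=[P1,P2]
t=54-56: P1@Q2 runs 2, rem=0, completes. Q0=[] Q1=[] Q2=[P2]
t=56-60: P2@Q2 runs 4, rem=0, completes. Q0=[] Q1=[] Q2=[]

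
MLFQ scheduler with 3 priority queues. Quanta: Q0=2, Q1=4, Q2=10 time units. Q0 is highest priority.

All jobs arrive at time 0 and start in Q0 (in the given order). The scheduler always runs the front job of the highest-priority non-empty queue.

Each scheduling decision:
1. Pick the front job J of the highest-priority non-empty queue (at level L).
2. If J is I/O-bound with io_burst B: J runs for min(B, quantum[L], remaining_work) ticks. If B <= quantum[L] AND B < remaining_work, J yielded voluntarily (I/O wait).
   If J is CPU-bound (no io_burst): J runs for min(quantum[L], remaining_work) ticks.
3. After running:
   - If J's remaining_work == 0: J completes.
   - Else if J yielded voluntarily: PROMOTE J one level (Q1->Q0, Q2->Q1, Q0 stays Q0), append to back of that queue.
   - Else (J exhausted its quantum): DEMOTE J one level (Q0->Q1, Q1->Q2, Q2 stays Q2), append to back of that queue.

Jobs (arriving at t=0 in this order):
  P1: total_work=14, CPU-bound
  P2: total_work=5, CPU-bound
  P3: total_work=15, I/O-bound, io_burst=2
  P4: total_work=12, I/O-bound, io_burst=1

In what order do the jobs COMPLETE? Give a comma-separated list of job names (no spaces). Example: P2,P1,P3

Answer: P3,P4,P2,P1

Derivation:
t=0-2: P1@Q0 runs 2, rem=12, quantum used, demote→Q1. Q0=[P2,P3,P4] Q1=[P1] Q2=[]
t=2-4: P2@Q0 runs 2, rem=3, quantum used, demote→Q1. Q0=[P3,P4] Q1=[P1,P2] Q2=[]
t=4-6: P3@Q0 runs 2, rem=13, I/O yield, promote→Q0. Q0=[P4,P3] Q1=[P1,P2] Q2=[]
t=6-7: P4@Q0 runs 1, rem=11, I/O yield, promote→Q0. Q0=[P3,P4] Q1=[P1,P2] Q2=[]
t=7-9: P3@Q0 runs 2, rem=11, I/O yield, promote→Q0. Q0=[P4,P3] Q1=[P1,P2] Q2=[]
t=9-10: P4@Q0 runs 1, rem=10, I/O yield, promote→Q0. Q0=[P3,P4] Q1=[P1,P2] Q2=[]
t=10-12: P3@Q0 runs 2, rem=9, I/O yield, promote→Q0. Q0=[P4,P3] Q1=[P1,P2] Q2=[]
t=12-13: P4@Q0 runs 1, rem=9, I/O yield, promote→Q0. Q0=[P3,P4] Q1=[P1,P2] Q2=[]
t=13-15: P3@Q0 runs 2, rem=7, I/O yield, promote→Q0. Q0=[P4,P3] Q1=[P1,P2] Q2=[]
t=15-16: P4@Q0 runs 1, rem=8, I/O yield, promote→Q0. Q0=[P3,P4] Q1=[P1,P2] Q2=[]
t=16-18: P3@Q0 runs 2, rem=5, I/O yield, promote→Q0. Q0=[P4,P3] Q1=[P1,P2] Q2=[]
t=18-19: P4@Q0 runs 1, rem=7, I/O yield, promote→Q0. Q0=[P3,P4] Q1=[P1,P2] Q2=[]
t=19-21: P3@Q0 runs 2, rem=3, I/O yield, promote→Q0. Q0=[P4,P3] Q1=[P1,P2] Q2=[]
t=21-22: P4@Q0 runs 1, rem=6, I/O yield, promote→Q0. Q0=[P3,P4] Q1=[P1,P2] Q2=[]
t=22-24: P3@Q0 runs 2, rem=1, I/O yield, promote→Q0. Q0=[P4,P3] Q1=[P1,P2] Q2=[]
t=24-25: P4@Q0 runs 1, rem=5, I/O yield, promote→Q0. Q0=[P3,P4] Q1=[P1,P2] Q2=[]
t=25-26: P3@Q0 runs 1, rem=0, completes. Q0=[P4] Q1=[P1,P2] Q2=[]
t=26-27: P4@Q0 runs 1, rem=4, I/O yield, promote→Q0. Q0=[P4] Q1=[P1,P2] Q2=[]
t=27-28: P4@Q0 runs 1, rem=3, I/O yield, promote→Q0. Q0=[P4] Q1=[P1,P2] Q2=[]
t=28-29: P4@Q0 runs 1, rem=2, I/O yield, promote→Q0. Q0=[P4] Q1=[P1,P2] Q2=[]
t=29-30: P4@Q0 runs 1, rem=1, I/O yield, promote→Q0. Q0=[P4] Q1=[P1,P2] Q2=[]
t=30-31: P4@Q0 runs 1, rem=0, completes. Q0=[] Q1=[P1,P2] Q2=[]
t=31-35: P1@Q1 runs 4, rem=8, quantum used, demote→Q2. Q0=[] Q1=[P2] Q2=[P1]
t=35-38: P2@Q1 runs 3, rem=0, completes. Q0=[] Q1=[] Q2=[P1]
t=38-46: P1@Q2 runs 8, rem=0, completes. Q0=[] Q1=[] Q2=[]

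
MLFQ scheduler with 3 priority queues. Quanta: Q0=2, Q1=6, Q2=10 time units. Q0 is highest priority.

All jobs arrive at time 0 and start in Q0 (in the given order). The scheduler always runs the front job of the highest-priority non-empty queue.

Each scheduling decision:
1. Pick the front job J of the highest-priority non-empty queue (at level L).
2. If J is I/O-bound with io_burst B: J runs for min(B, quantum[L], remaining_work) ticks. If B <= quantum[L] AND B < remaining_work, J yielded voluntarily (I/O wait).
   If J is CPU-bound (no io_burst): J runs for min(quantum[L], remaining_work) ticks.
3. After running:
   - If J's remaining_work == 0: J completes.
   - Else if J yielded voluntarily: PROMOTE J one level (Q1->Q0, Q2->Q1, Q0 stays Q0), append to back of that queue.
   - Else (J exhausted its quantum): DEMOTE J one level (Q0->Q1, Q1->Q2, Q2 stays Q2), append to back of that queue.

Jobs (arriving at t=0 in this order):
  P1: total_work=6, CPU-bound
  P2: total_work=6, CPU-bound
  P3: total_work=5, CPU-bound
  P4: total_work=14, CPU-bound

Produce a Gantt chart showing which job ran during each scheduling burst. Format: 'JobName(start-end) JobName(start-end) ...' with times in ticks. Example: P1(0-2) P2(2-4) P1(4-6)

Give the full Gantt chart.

Answer: P1(0-2) P2(2-4) P3(4-6) P4(6-8) P1(8-12) P2(12-16) P3(16-19) P4(19-25) P4(25-31)

Derivation:
t=0-2: P1@Q0 runs 2, rem=4, quantum used, demote→Q1. Q0=[P2,P3,P4] Q1=[P1] Q2=[]
t=2-4: P2@Q0 runs 2, rem=4, quantum used, demote→Q1. Q0=[P3,P4] Q1=[P1,P2] Q2=[]
t=4-6: P3@Q0 runs 2, rem=3, quantum used, demote→Q1. Q0=[P4] Q1=[P1,P2,P3] Q2=[]
t=6-8: P4@Q0 runs 2, rem=12, quantum used, demote→Q1. Q0=[] Q1=[P1,P2,P3,P4] Q2=[]
t=8-12: P1@Q1 runs 4, rem=0, completes. Q0=[] Q1=[P2,P3,P4] Q2=[]
t=12-16: P2@Q1 runs 4, rem=0, completes. Q0=[] Q1=[P3,P4] Q2=[]
t=16-19: P3@Q1 runs 3, rem=0, completes. Q0=[] Q1=[P4] Q2=[]
t=19-25: P4@Q1 runs 6, rem=6, quantum used, demote→Q2. Q0=[] Q1=[] Q2=[P4]
t=25-31: P4@Q2 runs 6, rem=0, completes. Q0=[] Q1=[] Q2=[]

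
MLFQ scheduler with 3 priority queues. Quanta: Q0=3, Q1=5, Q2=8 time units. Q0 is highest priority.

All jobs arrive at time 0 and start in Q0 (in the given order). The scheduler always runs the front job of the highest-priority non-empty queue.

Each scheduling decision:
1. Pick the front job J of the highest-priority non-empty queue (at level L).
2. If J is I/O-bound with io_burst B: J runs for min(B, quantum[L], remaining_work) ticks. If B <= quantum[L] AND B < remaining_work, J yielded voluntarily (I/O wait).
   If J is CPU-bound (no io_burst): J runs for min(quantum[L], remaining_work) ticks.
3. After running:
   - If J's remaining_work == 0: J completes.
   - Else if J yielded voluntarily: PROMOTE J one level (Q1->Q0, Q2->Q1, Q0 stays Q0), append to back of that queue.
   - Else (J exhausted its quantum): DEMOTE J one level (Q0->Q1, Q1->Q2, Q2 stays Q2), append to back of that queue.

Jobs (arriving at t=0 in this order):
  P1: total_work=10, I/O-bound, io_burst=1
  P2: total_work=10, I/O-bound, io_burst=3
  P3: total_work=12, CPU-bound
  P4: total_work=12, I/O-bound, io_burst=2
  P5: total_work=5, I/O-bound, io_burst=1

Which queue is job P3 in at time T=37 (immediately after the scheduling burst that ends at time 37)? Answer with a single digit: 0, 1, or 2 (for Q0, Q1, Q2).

t=0-1: P1@Q0 runs 1, rem=9, I/O yield, promote→Q0. Q0=[P2,P3,P4,P5,P1] Q1=[] Q2=[]
t=1-4: P2@Q0 runs 3, rem=7, I/O yield, promote→Q0. Q0=[P3,P4,P5,P1,P2] Q1=[] Q2=[]
t=4-7: P3@Q0 runs 3, rem=9, quantum used, demote→Q1. Q0=[P4,P5,P1,P2] Q1=[P3] Q2=[]
t=7-9: P4@Q0 runs 2, rem=10, I/O yield, promote→Q0. Q0=[P5,P1,P2,P4] Q1=[P3] Q2=[]
t=9-10: P5@Q0 runs 1, rem=4, I/O yield, promote→Q0. Q0=[P1,P2,P4,P5] Q1=[P3] Q2=[]
t=10-11: P1@Q0 runs 1, rem=8, I/O yield, promote→Q0. Q0=[P2,P4,P5,P1] Q1=[P3] Q2=[]
t=11-14: P2@Q0 runs 3, rem=4, I/O yield, promote→Q0. Q0=[P4,P5,P1,P2] Q1=[P3] Q2=[]
t=14-16: P4@Q0 runs 2, rem=8, I/O yield, promote→Q0. Q0=[P5,P1,P2,P4] Q1=[P3] Q2=[]
t=16-17: P5@Q0 runs 1, rem=3, I/O yield, promote→Q0. Q0=[P1,P2,P4,P5] Q1=[P3] Q2=[]
t=17-18: P1@Q0 runs 1, rem=7, I/O yield, promote→Q0. Q0=[P2,P4,P5,P1] Q1=[P3] Q2=[]
t=18-21: P2@Q0 runs 3, rem=1, I/O yield, promote→Q0. Q0=[P4,P5,P1,P2] Q1=[P3] Q2=[]
t=21-23: P4@Q0 runs 2, rem=6, I/O yield, promote→Q0. Q0=[P5,P1,P2,P4] Q1=[P3] Q2=[]
t=23-24: P5@Q0 runs 1, rem=2, I/O yield, promote→Q0. Q0=[P1,P2,P4,P5] Q1=[P3] Q2=[]
t=24-25: P1@Q0 runs 1, rem=6, I/O yield, promote→Q0. Q0=[P2,P4,P5,P1] Q1=[P3] Q2=[]
t=25-26: P2@Q0 runs 1, rem=0, completes. Q0=[P4,P5,P1] Q1=[P3] Q2=[]
t=26-28: P4@Q0 runs 2, rem=4, I/O yield, promote→Q0. Q0=[P5,P1,P4] Q1=[P3] Q2=[]
t=28-29: P5@Q0 runs 1, rem=1, I/O yield, promote→Q0. Q0=[P1,P4,P5] Q1=[P3] Q2=[]
t=29-30: P1@Q0 runs 1, rem=5, I/O yield, promote→Q0. Q0=[P4,P5,P1] Q1=[P3] Q2=[]
t=30-32: P4@Q0 runs 2, rem=2, I/O yield, promote→Q0. Q0=[P5,P1,P4] Q1=[P3] Q2=[]
t=32-33: P5@Q0 runs 1, rem=0, completes. Q0=[P1,P4] Q1=[P3] Q2=[]
t=33-34: P1@Q0 runs 1, rem=4, I/O yield, promote→Q0. Q0=[P4,P1] Q1=[P3] Q2=[]
t=34-36: P4@Q0 runs 2, rem=0, completes. Q0=[P1] Q1=[P3] Q2=[]
t=36-37: P1@Q0 runs 1, rem=3, I/O yield, promote→Q0. Q0=[P1] Q1=[P3] Q2=[]
t=37-38: P1@Q0 runs 1, rem=2, I/O yield, promote→Q0. Q0=[P1] Q1=[P3] Q2=[]
t=38-39: P1@Q0 runs 1, rem=1, I/O yield, promote→Q0. Q0=[P1] Q1=[P3] Q2=[]
t=39-40: P1@Q0 runs 1, rem=0, completes. Q0=[] Q1=[P3] Q2=[]
t=40-45: P3@Q1 runs 5, rem=4, quantum used, demote→Q2. Q0=[] Q1=[] Q2=[P3]
t=45-49: P3@Q2 runs 4, rem=0, completes. Q0=[] Q1=[] Q2=[]

Answer: 1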